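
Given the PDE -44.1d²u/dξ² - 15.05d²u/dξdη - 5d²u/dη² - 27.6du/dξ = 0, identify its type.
The second-order coefficients are A = -44.1, B = -15.05, C = -5. Since B² - 4AC = -655.4975 < 0, this is an elliptic PDE.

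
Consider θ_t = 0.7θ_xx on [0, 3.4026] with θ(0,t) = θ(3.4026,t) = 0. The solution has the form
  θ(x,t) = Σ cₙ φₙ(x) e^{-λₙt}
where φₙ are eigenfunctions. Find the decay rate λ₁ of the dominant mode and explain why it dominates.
Eigenvalues: λₙ = 0.7n²π²/3.4026².
First three modes:
  n=1: λ₁ = 0.7π²/3.4026² ≈ 0.597
  n=2: λ₂ = 2.8π²/3.4026² ≈ 2.387 (4× faster decay)
  n=3: λ₃ = 6.3π²/3.4026² ≈ 5.371 (9× faster decay)
As t → ∞, higher modes decay exponentially faster. The n=1 mode dominates: θ ~ c₁ sin(πx/3.4026) e^{-λ₁t}.
Decay rate: λ₁ = 0.7π²/3.4026² ≈ 0.597.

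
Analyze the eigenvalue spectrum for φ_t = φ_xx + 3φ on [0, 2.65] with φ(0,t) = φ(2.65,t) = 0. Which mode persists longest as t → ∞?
Eigenvalues: λₙ = n²π²/2.65² - 3.
First three modes:
  n=1: λ₁ = π²/2.65² - 3 ≈ -1.595
  n=2: λ₂ = 4π²/2.65² - 3 ≈ 2.622
  n=3: λ₃ = 9π²/2.65² - 3 ≈ 9.649
Since π²/2.65² ≈ 1.405 < 3, λ₁ < 0.
The n=1 mode grows fastest (−λₙ is largest for n=1) → dominates.
Asymptotic: φ ~ c₁ sin(πx/2.65) e^{1.595t} (exponential growth at rate −λ₁ ≈ 1.595).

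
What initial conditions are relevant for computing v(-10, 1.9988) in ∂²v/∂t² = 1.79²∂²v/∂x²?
Domain of dependence: [-13.577852, -6.422148]. Signals travel at speed 1.79, so data within |x - -10| ≤ 1.79·1.9988 = 3.577852 can reach the point.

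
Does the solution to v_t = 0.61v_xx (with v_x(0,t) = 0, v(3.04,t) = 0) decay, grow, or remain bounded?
v → 0. Heat escapes through the Dirichlet boundary.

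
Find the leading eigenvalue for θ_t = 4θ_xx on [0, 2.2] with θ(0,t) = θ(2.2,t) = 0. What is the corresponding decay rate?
Eigenvalues: λₙ = 4n²π²/2.2².
First three modes:
  n=1: λ₁ = 4π²/2.2² ≈ 8.157
  n=2: λ₂ = 16π²/2.2² ≈ 32.627 (4× faster decay)
  n=3: λ₃ = 36π²/2.2² ≈ 73.41 (9× faster decay)
As t → ∞, higher modes decay exponentially faster. The n=1 mode dominates: θ ~ c₁ sin(πx/2.2) e^{-λ₁t}.
Decay rate: λ₁ = 4π²/2.2² ≈ 8.157.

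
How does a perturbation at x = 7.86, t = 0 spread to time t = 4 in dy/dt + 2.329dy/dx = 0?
At x = 17.176. The characteristic carries data from (7.86, 0) to (17.176, 4).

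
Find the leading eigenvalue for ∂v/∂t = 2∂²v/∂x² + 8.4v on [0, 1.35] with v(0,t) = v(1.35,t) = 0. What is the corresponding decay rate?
Eigenvalues: λₙ = 2n²π²/1.35² - 8.4.
First three modes:
  n=1: λ₁ = 2π²/1.35² - 8.4 ≈ 2.431
  n=2: λ₂ = 8π²/1.35² - 8.4 ≈ 34.923
  n=3: λ₃ = 18π²/1.35² - 8.4 ≈ 89.078
Since 2π²/1.35² ≈ 10.831 > 8.4, all λₙ > 0.
The n=1 mode decays slowest → dominates as t → ∞.
Asymptotic: v ~ c₁ sin(πx/1.35) e^{-λ₁t} with decay rate λ₁ ≈ 2.431.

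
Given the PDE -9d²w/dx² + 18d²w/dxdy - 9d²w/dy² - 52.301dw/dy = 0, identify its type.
The second-order coefficients are A = -9, B = 18, C = -9. Since B² - 4AC = 0 = 0, this is a parabolic PDE.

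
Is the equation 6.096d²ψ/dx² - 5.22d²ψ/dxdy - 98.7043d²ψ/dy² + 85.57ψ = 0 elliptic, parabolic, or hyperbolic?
Computing B² - 4AC with A = 6.096, B = -5.22, C = -98.7043: discriminant = 2434.0540512 (positive). Answer: hyperbolic.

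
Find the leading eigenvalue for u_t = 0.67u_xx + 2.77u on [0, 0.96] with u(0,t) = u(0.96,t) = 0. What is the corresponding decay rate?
Eigenvalues: λₙ = 0.67n²π²/0.96² - 2.77.
First three modes:
  n=1: λ₁ = 0.67π²/0.96² - 2.77 ≈ 4.405
  n=2: λ₂ = 2.68π²/0.96² - 2.77 ≈ 25.931
  n=3: λ₃ = 6.03π²/0.96² - 2.77 ≈ 61.807
Since 0.67π²/0.96² ≈ 7.175 > 2.77, all λₙ > 0.
The n=1 mode decays slowest → dominates as t → ∞.
Asymptotic: u ~ c₁ sin(πx/0.96) e^{-λ₁t} with decay rate λ₁ ≈ 4.405.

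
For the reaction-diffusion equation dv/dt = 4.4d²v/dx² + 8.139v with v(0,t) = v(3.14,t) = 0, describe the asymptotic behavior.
v grows unboundedly. Reaction dominates diffusion (r=8.139 > κπ²/L²≈4.4); solution grows exponentially.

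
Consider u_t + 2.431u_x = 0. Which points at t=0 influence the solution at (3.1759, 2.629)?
A single point: x = -3.215199. The characteristic through (3.1759, 2.629) is x - 2.431t = const, so x = 3.1759 - 2.431·2.629 = -3.215199.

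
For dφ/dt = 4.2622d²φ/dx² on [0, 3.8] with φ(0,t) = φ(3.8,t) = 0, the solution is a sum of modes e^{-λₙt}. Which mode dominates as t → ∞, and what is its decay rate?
Eigenvalues: λₙ = 4.2622n²π²/3.8².
First three modes:
  n=1: λ₁ = 4.2622π²/3.8² ≈ 2.913
  n=2: λ₂ = 17.0488π²/3.8² ≈ 11.653 (4× faster decay)
  n=3: λ₃ = 38.3598π²/3.8² ≈ 26.219 (9× faster decay)
As t → ∞, higher modes decay exponentially faster. The n=1 mode dominates: φ ~ c₁ sin(πx/3.8) e^{-λ₁t}.
Decay rate: λ₁ = 4.2622π²/3.8² ≈ 2.913.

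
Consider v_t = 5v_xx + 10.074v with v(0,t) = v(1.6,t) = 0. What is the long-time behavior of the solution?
As t → ∞, v → 0. Diffusion dominates reaction (r=10.074 < κπ²/L²≈19.28); solution decays.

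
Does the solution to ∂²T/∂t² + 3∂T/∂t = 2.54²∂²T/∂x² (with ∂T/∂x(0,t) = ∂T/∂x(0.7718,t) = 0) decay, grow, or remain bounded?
T → constant (steady state). Damping (γ=3) dissipates the nonconstant modes; with Neumann BCs the spatial average obeys M''+γM'=0 and tends to a finite limit.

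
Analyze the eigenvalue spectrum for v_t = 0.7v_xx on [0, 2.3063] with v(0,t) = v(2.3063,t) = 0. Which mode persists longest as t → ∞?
Eigenvalues: λₙ = 0.7n²π²/2.3063².
First three modes:
  n=1: λ₁ = 0.7π²/2.3063² ≈ 1.299
  n=2: λ₂ = 2.8π²/2.3063² ≈ 5.195 (4× faster decay)
  n=3: λ₃ = 6.3π²/2.3063² ≈ 11.69 (9× faster decay)
As t → ∞, higher modes decay exponentially faster. The n=1 mode dominates: v ~ c₁ sin(πx/2.3063) e^{-λ₁t}.
Decay rate: λ₁ = 0.7π²/2.3063² ≈ 1.299.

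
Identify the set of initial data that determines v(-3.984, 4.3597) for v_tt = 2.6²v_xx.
Domain of dependence: [-15.31922, 7.35122]. Signals travel at speed 2.6, so data within |x - -3.984| ≤ 2.6·4.3597 = 11.33522 can reach the point.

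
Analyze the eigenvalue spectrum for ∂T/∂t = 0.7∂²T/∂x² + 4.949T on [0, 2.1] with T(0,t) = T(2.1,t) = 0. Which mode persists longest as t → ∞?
Eigenvalues: λₙ = 0.7n²π²/2.1² - 4.949.
First three modes:
  n=1: λ₁ = 0.7π²/2.1² - 4.949 ≈ -3.382
  n=2: λ₂ = 2.8π²/2.1² - 4.949 ≈ 1.317
  n=3: λ₃ = 6.3π²/2.1² - 4.949 ≈ 9.15
Since 0.7π²/2.1² ≈ 1.567 < 4.949, λ₁ < 0.
The n=1 mode grows fastest (−λₙ is largest for n=1) → dominates.
Asymptotic: T ~ c₁ sin(πx/2.1) e^{3.382t} (exponential growth at rate −λ₁ ≈ 3.382).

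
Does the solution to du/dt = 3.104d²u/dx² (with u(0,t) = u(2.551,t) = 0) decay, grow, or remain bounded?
u → 0. Heat diffuses out through both boundaries.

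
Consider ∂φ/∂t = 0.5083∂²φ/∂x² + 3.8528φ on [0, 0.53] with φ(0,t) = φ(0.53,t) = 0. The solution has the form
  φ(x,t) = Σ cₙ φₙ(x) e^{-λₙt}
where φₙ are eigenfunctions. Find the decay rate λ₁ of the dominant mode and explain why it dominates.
Eigenvalues: λₙ = 0.5083n²π²/0.53² - 3.8528.
First three modes:
  n=1: λ₁ = 0.5083π²/0.53² - 3.8528 ≈ 14.007
  n=2: λ₂ = 2.0332π²/0.53² - 3.8528 ≈ 67.585
  n=3: λ₃ = 4.5747π²/0.53² - 3.8528 ≈ 156.882
Since 0.5083π²/0.53² ≈ 17.859 > 3.8528, all λₙ > 0.
The n=1 mode decays slowest → dominates as t → ∞.
Asymptotic: φ ~ c₁ sin(πx/0.53) e^{-λ₁t} with decay rate λ₁ ≈ 14.007.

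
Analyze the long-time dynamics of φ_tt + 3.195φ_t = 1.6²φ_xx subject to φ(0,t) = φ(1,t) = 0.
Long-time behavior: φ → 0. Damping (γ=3.195) dissipates energy; oscillations decay exponentially.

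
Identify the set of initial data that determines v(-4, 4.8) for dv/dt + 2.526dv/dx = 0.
A single point: x = -16.1248. The characteristic through (-4, 4.8) is x - 2.526t = const, so x = -4 - 2.526·4.8 = -16.1248.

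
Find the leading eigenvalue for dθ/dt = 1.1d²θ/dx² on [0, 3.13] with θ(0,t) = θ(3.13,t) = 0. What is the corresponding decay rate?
Eigenvalues: λₙ = 1.1n²π²/3.13².
First three modes:
  n=1: λ₁ = 1.1π²/3.13² ≈ 1.108
  n=2: λ₂ = 4.4π²/3.13² ≈ 4.433 (4× faster decay)
  n=3: λ₃ = 9.9π²/3.13² ≈ 9.973 (9× faster decay)
As t → ∞, higher modes decay exponentially faster. The n=1 mode dominates: θ ~ c₁ sin(πx/3.13) e^{-λ₁t}.
Decay rate: λ₁ = 1.1π²/3.13² ≈ 1.108.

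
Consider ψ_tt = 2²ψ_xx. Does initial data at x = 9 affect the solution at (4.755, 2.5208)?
Yes. The domain of dependence is [-0.2866, 9.7966], and 9 ∈ [-0.2866, 9.7966].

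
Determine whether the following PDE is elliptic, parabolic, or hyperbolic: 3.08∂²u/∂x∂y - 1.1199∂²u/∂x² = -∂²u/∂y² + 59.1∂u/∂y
Rewriting in standard form: -1.1199∂²u/∂x² + 3.08∂²u/∂x∂y + ∂²u/∂y² - 59.1∂u/∂y = 0. Coefficients: A = -1.1199, B = 3.08, C = 1. B² - 4AC = 13.966, which is positive, so the equation is hyperbolic.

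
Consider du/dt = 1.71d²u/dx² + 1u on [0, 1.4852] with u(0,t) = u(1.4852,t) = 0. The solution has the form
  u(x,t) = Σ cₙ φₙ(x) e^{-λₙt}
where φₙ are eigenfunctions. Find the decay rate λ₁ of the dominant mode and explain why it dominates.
Eigenvalues: λₙ = 1.71n²π²/1.4852² - 1.
First three modes:
  n=1: λ₁ = 1.71π²/1.4852² - 1 ≈ 6.651
  n=2: λ₂ = 6.84π²/1.4852² - 1 ≈ 29.605
  n=3: λ₃ = 15.39π²/1.4852² - 1 ≈ 67.86
Since 1.71π²/1.4852² ≈ 7.651 > 1, all λₙ > 0.
The n=1 mode decays slowest → dominates as t → ∞.
Asymptotic: u ~ c₁ sin(πx/1.4852) e^{-λ₁t} with decay rate λ₁ ≈ 6.651.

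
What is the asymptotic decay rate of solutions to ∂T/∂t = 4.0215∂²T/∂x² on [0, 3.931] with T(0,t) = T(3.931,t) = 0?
Eigenvalues: λₙ = 4.0215n²π²/3.931².
First three modes:
  n=1: λ₁ = 4.0215π²/3.931² ≈ 2.569
  n=2: λ₂ = 16.086π²/3.931² ≈ 10.274 (4× faster decay)
  n=3: λ₃ = 36.1935π²/3.931² ≈ 23.117 (9× faster decay)
As t → ∞, higher modes decay exponentially faster. The n=1 mode dominates: T ~ c₁ sin(πx/3.931) e^{-λ₁t}.
Decay rate: λ₁ = 4.0215π²/3.931² ≈ 2.569.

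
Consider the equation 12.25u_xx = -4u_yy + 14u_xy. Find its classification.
Rewriting in standard form: 12.25u_xx - 14u_xy + 4u_yy = 0. Parabolic. (A = 12.25, B = -14, C = 4 gives B² - 4AC = 0.)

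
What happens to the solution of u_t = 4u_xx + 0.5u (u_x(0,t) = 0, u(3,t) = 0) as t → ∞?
u → 0. Diffusion dominates reaction (r=0.5 < κπ²/(4L²)≈1.1); solution decays.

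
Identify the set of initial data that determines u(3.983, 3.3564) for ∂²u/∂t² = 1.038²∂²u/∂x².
Domain of dependence: [0.4990568, 7.4669432]. Signals travel at speed 1.038, so data within |x - 3.983| ≤ 1.038·3.3564 = 3.4839432 can reach the point.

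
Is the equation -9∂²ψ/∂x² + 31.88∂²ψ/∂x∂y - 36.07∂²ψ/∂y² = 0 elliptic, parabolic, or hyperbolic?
Computing B² - 4AC with A = -9, B = 31.88, C = -36.07: discriminant = -282.1856 (negative). Answer: elliptic.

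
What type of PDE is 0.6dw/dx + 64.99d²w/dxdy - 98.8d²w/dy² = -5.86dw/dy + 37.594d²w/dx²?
Rewriting in standard form: -37.594d²w/dx² + 64.99d²w/dxdy - 98.8d²w/dy² + 0.6dw/dx + 5.86dw/dy = 0. With A = -37.594, B = 64.99, C = -98.8, the discriminant is -10633.4487. This is an elliptic PDE.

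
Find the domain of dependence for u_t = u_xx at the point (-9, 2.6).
The entire real line. The heat equation has infinite propagation speed: any initial disturbance instantly affects all points (though exponentially small far away).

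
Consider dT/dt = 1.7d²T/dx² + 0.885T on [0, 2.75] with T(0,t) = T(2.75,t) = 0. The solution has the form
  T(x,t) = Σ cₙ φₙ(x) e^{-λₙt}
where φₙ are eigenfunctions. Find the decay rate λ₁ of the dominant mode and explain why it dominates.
Eigenvalues: λₙ = 1.7n²π²/2.75² - 0.885.
First three modes:
  n=1: λ₁ = 1.7π²/2.75² - 0.885 ≈ 1.334
  n=2: λ₂ = 6.8π²/2.75² - 0.885 ≈ 7.989
  n=3: λ₃ = 15.3π²/2.75² - 0.885 ≈ 19.083
Since 1.7π²/2.75² ≈ 2.219 > 0.885, all λₙ > 0.
The n=1 mode decays slowest → dominates as t → ∞.
Asymptotic: T ~ c₁ sin(πx/2.75) e^{-λ₁t} with decay rate λ₁ ≈ 1.334.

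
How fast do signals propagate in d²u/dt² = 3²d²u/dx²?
Speed = 3. Information travels along characteristics x = x₀ ± 3t.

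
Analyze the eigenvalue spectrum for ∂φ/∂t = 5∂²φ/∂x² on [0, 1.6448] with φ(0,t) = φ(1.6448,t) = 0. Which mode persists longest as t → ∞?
Eigenvalues: λₙ = 5n²π²/1.6448².
First three modes:
  n=1: λ₁ = 5π²/1.6448² ≈ 18.241
  n=2: λ₂ = 20π²/1.6448² ≈ 72.963 (4× faster decay)
  n=3: λ₃ = 45π²/1.6448² ≈ 164.167 (9× faster decay)
As t → ∞, higher modes decay exponentially faster. The n=1 mode dominates: φ ~ c₁ sin(πx/1.6448) e^{-λ₁t}.
Decay rate: λ₁ = 5π²/1.6448² ≈ 18.241.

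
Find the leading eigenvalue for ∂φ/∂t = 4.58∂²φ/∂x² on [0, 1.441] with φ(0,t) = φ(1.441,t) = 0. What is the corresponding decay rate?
Eigenvalues: λₙ = 4.58n²π²/1.441².
First three modes:
  n=1: λ₁ = 4.58π²/1.441² ≈ 21.769
  n=2: λ₂ = 18.32π²/1.441² ≈ 87.076 (4× faster decay)
  n=3: λ₃ = 41.22π²/1.441² ≈ 195.92 (9× faster decay)
As t → ∞, higher modes decay exponentially faster. The n=1 mode dominates: φ ~ c₁ sin(πx/1.441) e^{-λ₁t}.
Decay rate: λ₁ = 4.58π²/1.441² ≈ 21.769.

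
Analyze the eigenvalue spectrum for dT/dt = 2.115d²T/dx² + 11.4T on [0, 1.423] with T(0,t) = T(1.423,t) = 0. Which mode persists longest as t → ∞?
Eigenvalues: λₙ = 2.115n²π²/1.423² - 11.4.
First three modes:
  n=1: λ₁ = 2.115π²/1.423² - 11.4 ≈ -1.091
  n=2: λ₂ = 8.46π²/1.423² - 11.4 ≈ 29.834
  n=3: λ₃ = 19.035π²/1.423² - 11.4 ≈ 81.378
Since 2.115π²/1.423² ≈ 10.309 < 11.4, λ₁ < 0.
The n=1 mode grows fastest (−λₙ is largest for n=1) → dominates.
Asymptotic: T ~ c₁ sin(πx/1.423) e^{1.091t} (exponential growth at rate −λ₁ ≈ 1.091).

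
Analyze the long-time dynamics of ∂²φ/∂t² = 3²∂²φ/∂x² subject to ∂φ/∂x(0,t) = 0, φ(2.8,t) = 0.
Long-time behavior: φ oscillates (no decay). Energy is conserved; the solution oscillates indefinitely as standing waves.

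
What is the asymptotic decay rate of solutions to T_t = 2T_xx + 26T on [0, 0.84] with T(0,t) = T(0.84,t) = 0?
Eigenvalues: λₙ = 2n²π²/0.84² - 26.
First three modes:
  n=1: λ₁ = 2π²/0.84² - 26 ≈ 1.975
  n=2: λ₂ = 8π²/0.84² - 26 ≈ 85.9
  n=3: λ₃ = 18π²/0.84² - 26 ≈ 225.776
Since 2π²/0.84² ≈ 27.975 > 26, all λₙ > 0.
The n=1 mode decays slowest → dominates as t → ∞.
Asymptotic: T ~ c₁ sin(πx/0.84) e^{-λ₁t} with decay rate λ₁ ≈ 1.975.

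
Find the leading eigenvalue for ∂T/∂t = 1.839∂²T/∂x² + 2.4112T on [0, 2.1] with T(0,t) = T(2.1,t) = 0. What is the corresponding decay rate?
Eigenvalues: λₙ = 1.839n²π²/2.1² - 2.4112.
First three modes:
  n=1: λ₁ = 1.839π²/2.1² - 2.4112 ≈ 1.704
  n=2: λ₂ = 7.356π²/2.1² - 2.4112 ≈ 14.052
  n=3: λ₃ = 16.551π²/2.1² - 2.4112 ≈ 34.63
Since 1.839π²/2.1² ≈ 4.116 > 2.4112, all λₙ > 0.
The n=1 mode decays slowest → dominates as t → ∞.
Asymptotic: T ~ c₁ sin(πx/2.1) e^{-λ₁t} with decay rate λ₁ ≈ 1.704.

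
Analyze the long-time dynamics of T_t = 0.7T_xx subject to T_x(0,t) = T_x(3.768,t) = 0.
Long-time behavior: T → constant (steady state). Heat is conserved (no flux at boundaries); solution approaches the spatial average.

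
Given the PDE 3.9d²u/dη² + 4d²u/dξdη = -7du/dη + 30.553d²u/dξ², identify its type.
Rewriting in standard form: -30.553d²u/dξ² + 4d²u/dξdη + 3.9d²u/dη² + 7du/dη = 0. The second-order coefficients are A = -30.553, B = 4, C = 3.9. Since B² - 4AC = 492.6268 > 0, this is a hyperbolic PDE.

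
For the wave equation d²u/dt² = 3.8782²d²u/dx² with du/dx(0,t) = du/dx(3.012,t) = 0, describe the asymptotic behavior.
u oscillates about a mean that drifts linearly in t (generically unbounded; no decay). There is no damping, so the nonconstant modes persist as standing waves (energy conserved, no decay). But with Neumann conditions at both ends the constant mode has eigenvalue 0: the spatial mean M(t) of u satisfies M'' = 0, so M(t) = M(0) + M'(0)·t. Unless the initial velocity has zero mean (∫u_t(x,0)dx = 0), the solution grows linearly in t (unbounded, though not exponentially); if it does have zero mean, the solution stays bounded and simply oscillates.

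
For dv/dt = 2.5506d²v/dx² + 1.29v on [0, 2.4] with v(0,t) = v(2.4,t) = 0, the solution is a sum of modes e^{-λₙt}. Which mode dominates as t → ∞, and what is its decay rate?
Eigenvalues: λₙ = 2.5506n²π²/2.4² - 1.29.
First three modes:
  n=1: λ₁ = 2.5506π²/2.4² - 1.29 ≈ 3.08
  n=2: λ₂ = 10.2024π²/2.4² - 1.29 ≈ 16.192
  n=3: λ₃ = 22.9554π²/2.4² - 1.29 ≈ 38.043
Since 2.5506π²/2.4² ≈ 4.37 > 1.29, all λₙ > 0.
The n=1 mode decays slowest → dominates as t → ∞.
Asymptotic: v ~ c₁ sin(πx/2.4) e^{-λ₁t} with decay rate λ₁ ≈ 3.08.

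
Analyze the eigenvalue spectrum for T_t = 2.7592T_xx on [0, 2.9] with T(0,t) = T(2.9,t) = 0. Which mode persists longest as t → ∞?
Eigenvalues: λₙ = 2.7592n²π²/2.9².
First three modes:
  n=1: λ₁ = 2.7592π²/2.9² ≈ 3.238
  n=2: λ₂ = 11.0368π²/2.9² ≈ 12.952 (4× faster decay)
  n=3: λ₃ = 24.8328π²/2.9² ≈ 29.143 (9× faster decay)
As t → ∞, higher modes decay exponentially faster. The n=1 mode dominates: T ~ c₁ sin(πx/2.9) e^{-λ₁t}.
Decay rate: λ₁ = 2.7592π²/2.9² ≈ 3.238.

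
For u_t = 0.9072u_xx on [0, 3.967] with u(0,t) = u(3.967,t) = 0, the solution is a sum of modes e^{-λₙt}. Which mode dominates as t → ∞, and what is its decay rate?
Eigenvalues: λₙ = 0.9072n²π²/3.967².
First three modes:
  n=1: λ₁ = 0.9072π²/3.967² ≈ 0.569
  n=2: λ₂ = 3.6288π²/3.967² ≈ 2.276 (4× faster decay)
  n=3: λ₃ = 8.1648π²/3.967² ≈ 5.121 (9× faster decay)
As t → ∞, higher modes decay exponentially faster. The n=1 mode dominates: u ~ c₁ sin(πx/3.967) e^{-λ₁t}.
Decay rate: λ₁ = 0.9072π²/3.967² ≈ 0.569.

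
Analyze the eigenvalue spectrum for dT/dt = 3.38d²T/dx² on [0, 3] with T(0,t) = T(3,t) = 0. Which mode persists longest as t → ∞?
Eigenvalues: λₙ = 3.38n²π²/3².
First three modes:
  n=1: λ₁ = 3.38π²/3² ≈ 3.707
  n=2: λ₂ = 13.52π²/3² ≈ 14.826 (4× faster decay)
  n=3: λ₃ = 30.42π²/3² ≈ 33.359 (9× faster decay)
As t → ∞, higher modes decay exponentially faster. The n=1 mode dominates: T ~ c₁ sin(πx/3) e^{-λ₁t}.
Decay rate: λ₁ = 3.38π²/3² ≈ 3.707.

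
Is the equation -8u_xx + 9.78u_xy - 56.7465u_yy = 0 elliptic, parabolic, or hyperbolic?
Computing B² - 4AC with A = -8, B = 9.78, C = -56.7465: discriminant = -1720.2396 (negative). Answer: elliptic.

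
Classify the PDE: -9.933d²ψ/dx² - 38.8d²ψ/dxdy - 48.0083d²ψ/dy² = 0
A = -9.933, B = -38.8, C = -48.0083. Discriminant B² - 4AC = -402.0257756. Since -402.0257756 < 0, elliptic.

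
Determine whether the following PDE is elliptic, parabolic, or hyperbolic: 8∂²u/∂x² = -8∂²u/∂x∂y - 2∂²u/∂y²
Rewriting in standard form: 8∂²u/∂x² + 8∂²u/∂x∂y + 2∂²u/∂y² = 0. Coefficients: A = 8, B = 8, C = 2. B² - 4AC = 0, which is zero, so the equation is parabolic.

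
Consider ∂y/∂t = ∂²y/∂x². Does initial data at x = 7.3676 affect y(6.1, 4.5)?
Yes, for any finite x. The heat equation has infinite propagation speed, so all initial data affects all points at any t > 0.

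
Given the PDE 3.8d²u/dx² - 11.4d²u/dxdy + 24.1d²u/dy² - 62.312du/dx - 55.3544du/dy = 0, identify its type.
The second-order coefficients are A = 3.8, B = -11.4, C = 24.1. Since B² - 4AC = -236.36 < 0, this is an elliptic PDE.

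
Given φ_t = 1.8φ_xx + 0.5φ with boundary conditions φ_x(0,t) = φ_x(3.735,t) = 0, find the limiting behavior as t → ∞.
φ grows unboundedly. With Neumann BCs the constant mode has diffusion eigenvalue 0, so any r > 0 makes it grow like e^(0.5t); solution grows exponentially.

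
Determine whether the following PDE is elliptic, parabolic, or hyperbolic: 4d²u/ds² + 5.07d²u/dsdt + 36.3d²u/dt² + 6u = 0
Coefficients: A = 4, B = 5.07, C = 36.3. B² - 4AC = -555.0951, which is negative, so the equation is elliptic.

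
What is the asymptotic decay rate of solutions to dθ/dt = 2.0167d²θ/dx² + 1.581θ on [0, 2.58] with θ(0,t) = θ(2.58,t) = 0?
Eigenvalues: λₙ = 2.0167n²π²/2.58² - 1.581.
First three modes:
  n=1: λ₁ = 2.0167π²/2.58² - 1.581 ≈ 1.409
  n=2: λ₂ = 8.0668π²/2.58² - 1.581 ≈ 10.38
  n=3: λ₃ = 18.1503π²/2.58² - 1.581 ≈ 25.331
Since 2.0167π²/2.58² ≈ 2.99 > 1.581, all λₙ > 0.
The n=1 mode decays slowest → dominates as t → ∞.
Asymptotic: θ ~ c₁ sin(πx/2.58) e^{-λ₁t} with decay rate λ₁ ≈ 1.409.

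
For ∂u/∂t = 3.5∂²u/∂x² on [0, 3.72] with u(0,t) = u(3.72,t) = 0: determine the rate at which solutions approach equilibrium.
Eigenvalues: λₙ = 3.5n²π²/3.72².
First three modes:
  n=1: λ₁ = 3.5π²/3.72² ≈ 2.496
  n=2: λ₂ = 14π²/3.72² ≈ 9.985 (4× faster decay)
  n=3: λ₃ = 31.5π²/3.72² ≈ 22.466 (9× faster decay)
As t → ∞, higher modes decay exponentially faster. The n=1 mode dominates: u ~ c₁ sin(πx/3.72) e^{-λ₁t}.
Decay rate: λ₁ = 3.5π²/3.72² ≈ 2.496.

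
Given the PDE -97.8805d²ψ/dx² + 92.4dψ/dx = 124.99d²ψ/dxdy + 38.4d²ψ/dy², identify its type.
Rewriting in standard form: -97.8805d²ψ/dx² - 124.99d²ψ/dxdy - 38.4d²ψ/dy² + 92.4dψ/dx = 0. The second-order coefficients are A = -97.8805, B = -124.99, C = -38.4. Since B² - 4AC = 588.0553 > 0, this is a hyperbolic PDE.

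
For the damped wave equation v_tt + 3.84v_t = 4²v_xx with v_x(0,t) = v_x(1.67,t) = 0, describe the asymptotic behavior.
v → constant (steady state). Damping (γ=3.84) dissipates the nonconstant modes; with Neumann BCs the spatial average obeys M''+γM'=0 and tends to a finite limit.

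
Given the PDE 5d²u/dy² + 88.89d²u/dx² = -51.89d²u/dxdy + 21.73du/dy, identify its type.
Rewriting in standard form: 88.89d²u/dx² + 51.89d²u/dxdy + 5d²u/dy² - 21.73du/dy = 0. The second-order coefficients are A = 88.89, B = 51.89, C = 5. Since B² - 4AC = 914.7721 > 0, this is a hyperbolic PDE.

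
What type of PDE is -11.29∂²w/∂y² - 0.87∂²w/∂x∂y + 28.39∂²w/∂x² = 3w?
Rewriting in standard form: 28.39∂²w/∂x² - 0.87∂²w/∂x∂y - 11.29∂²w/∂y² - 3w = 0. With A = 28.39, B = -0.87, C = -11.29, the discriminant is 1282.8493. This is a hyperbolic PDE.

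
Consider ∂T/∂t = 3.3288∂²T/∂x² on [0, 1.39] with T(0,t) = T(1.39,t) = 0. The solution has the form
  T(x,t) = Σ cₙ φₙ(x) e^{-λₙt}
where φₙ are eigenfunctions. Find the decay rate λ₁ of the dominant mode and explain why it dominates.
Eigenvalues: λₙ = 3.3288n²π²/1.39².
First three modes:
  n=1: λ₁ = 3.3288π²/1.39² ≈ 17.004
  n=2: λ₂ = 13.3152π²/1.39² ≈ 68.017 (4× faster decay)
  n=3: λ₃ = 29.9592π²/1.39² ≈ 153.038 (9× faster decay)
As t → ∞, higher modes decay exponentially faster. The n=1 mode dominates: T ~ c₁ sin(πx/1.39) e^{-λ₁t}.
Decay rate: λ₁ = 3.3288π²/1.39² ≈ 17.004.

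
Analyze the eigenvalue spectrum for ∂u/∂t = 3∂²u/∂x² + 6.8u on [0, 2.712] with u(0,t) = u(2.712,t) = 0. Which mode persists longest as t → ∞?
Eigenvalues: λₙ = 3n²π²/2.712² - 6.8.
First three modes:
  n=1: λ₁ = 3π²/2.712² - 6.8 ≈ -2.774
  n=2: λ₂ = 12π²/2.712² - 6.8 ≈ 9.303
  n=3: λ₃ = 27π²/2.712² - 6.8 ≈ 29.431
Since 3π²/2.712² ≈ 4.026 < 6.8, λ₁ < 0.
The n=1 mode grows fastest (−λₙ is largest for n=1) → dominates.
Asymptotic: u ~ c₁ sin(πx/2.712) e^{2.774t} (exponential growth at rate −λ₁ ≈ 2.774).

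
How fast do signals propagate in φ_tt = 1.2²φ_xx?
Speed = 1.2. Information travels along characteristics x = x₀ ± 1.2t.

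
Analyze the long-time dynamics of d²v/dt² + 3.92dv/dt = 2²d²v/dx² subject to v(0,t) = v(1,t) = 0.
Long-time behavior: v → 0. Damping (γ=3.92) dissipates energy; oscillations decay exponentially.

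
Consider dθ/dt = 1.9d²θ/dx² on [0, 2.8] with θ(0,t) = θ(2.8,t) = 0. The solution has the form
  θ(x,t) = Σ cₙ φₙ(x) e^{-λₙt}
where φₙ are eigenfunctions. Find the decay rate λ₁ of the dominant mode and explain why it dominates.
Eigenvalues: λₙ = 1.9n²π²/2.8².
First three modes:
  n=1: λ₁ = 1.9π²/2.8² ≈ 2.392
  n=2: λ₂ = 7.6π²/2.8² ≈ 9.567 (4× faster decay)
  n=3: λ₃ = 17.1π²/2.8² ≈ 21.527 (9× faster decay)
As t → ∞, higher modes decay exponentially faster. The n=1 mode dominates: θ ~ c₁ sin(πx/2.8) e^{-λ₁t}.
Decay rate: λ₁ = 1.9π²/2.8² ≈ 2.392.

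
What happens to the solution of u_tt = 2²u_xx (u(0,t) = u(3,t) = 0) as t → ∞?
u oscillates (no decay). Energy is conserved; the solution oscillates indefinitely as standing waves.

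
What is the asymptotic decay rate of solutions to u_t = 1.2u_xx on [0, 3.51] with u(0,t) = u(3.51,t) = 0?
Eigenvalues: λₙ = 1.2n²π²/3.51².
First three modes:
  n=1: λ₁ = 1.2π²/3.51² ≈ 0.961
  n=2: λ₂ = 4.8π²/3.51² ≈ 3.845 (4× faster decay)
  n=3: λ₃ = 10.8π²/3.51² ≈ 8.652 (9× faster decay)
As t → ∞, higher modes decay exponentially faster. The n=1 mode dominates: u ~ c₁ sin(πx/3.51) e^{-λ₁t}.
Decay rate: λ₁ = 1.2π²/3.51² ≈ 0.961.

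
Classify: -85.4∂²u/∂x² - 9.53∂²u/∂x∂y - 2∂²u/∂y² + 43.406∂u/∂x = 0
Elliptic (discriminant = -592.3791).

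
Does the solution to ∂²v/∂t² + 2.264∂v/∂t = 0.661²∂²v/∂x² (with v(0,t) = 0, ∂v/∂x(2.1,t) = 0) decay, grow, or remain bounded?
v → 0. Damping (γ=2.264) dissipates energy; oscillations decay exponentially.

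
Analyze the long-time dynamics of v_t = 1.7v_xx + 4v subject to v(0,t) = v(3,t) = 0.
Long-time behavior: v grows unboundedly. Reaction dominates diffusion (r=4 > κπ²/L²≈1.86); solution grows exponentially.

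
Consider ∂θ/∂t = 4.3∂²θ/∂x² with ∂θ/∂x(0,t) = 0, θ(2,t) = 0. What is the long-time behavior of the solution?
As t → ∞, θ → 0. Heat escapes through the Dirichlet boundary.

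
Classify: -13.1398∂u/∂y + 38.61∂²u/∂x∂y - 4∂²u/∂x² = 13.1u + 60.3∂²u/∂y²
Rewriting in standard form: -4∂²u/∂x² + 38.61∂²u/∂x∂y - 60.3∂²u/∂y² - 13.1398∂u/∂y - 13.1u = 0. Hyperbolic (discriminant = 525.9321).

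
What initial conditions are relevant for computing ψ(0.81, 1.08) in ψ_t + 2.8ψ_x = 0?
A single point: x = -2.214. The characteristic through (0.81, 1.08) is x - 2.8t = const, so x = 0.81 - 2.8·1.08 = -2.214.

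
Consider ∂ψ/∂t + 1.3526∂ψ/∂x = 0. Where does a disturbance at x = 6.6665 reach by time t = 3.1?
At x = 10.85956. The characteristic carries data from (6.6665, 0) to (10.85956, 3.1).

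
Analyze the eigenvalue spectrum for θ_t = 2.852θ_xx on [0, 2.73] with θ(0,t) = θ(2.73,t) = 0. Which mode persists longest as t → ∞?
Eigenvalues: λₙ = 2.852n²π²/2.73².
First three modes:
  n=1: λ₁ = 2.852π²/2.73² ≈ 3.777
  n=2: λ₂ = 11.408π²/2.73² ≈ 15.107 (4× faster decay)
  n=3: λ₃ = 25.668π²/2.73² ≈ 33.991 (9× faster decay)
As t → ∞, higher modes decay exponentially faster. The n=1 mode dominates: θ ~ c₁ sin(πx/2.73) e^{-λ₁t}.
Decay rate: λ₁ = 2.852π²/2.73² ≈ 3.777.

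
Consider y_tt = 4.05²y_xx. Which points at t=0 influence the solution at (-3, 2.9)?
Domain of dependence: [-14.745, 8.745]. Signals travel at speed 4.05, so data within |x - -3| ≤ 4.05·2.9 = 11.745 can reach the point.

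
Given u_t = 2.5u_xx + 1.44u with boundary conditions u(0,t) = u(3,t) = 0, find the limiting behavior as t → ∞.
u → 0. Diffusion dominates reaction (r=1.44 < κπ²/L²≈2.74); solution decays.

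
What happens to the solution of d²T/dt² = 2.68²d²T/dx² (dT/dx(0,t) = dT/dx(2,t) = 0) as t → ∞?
T oscillates about a mean that drifts linearly in t (generically unbounded; no decay). There is no damping, so the nonconstant modes persist as standing waves (energy conserved, no decay). But with Neumann conditions at both ends the constant mode has eigenvalue 0: the spatial mean M(t) of T satisfies M'' = 0, so M(t) = M(0) + M'(0)·t. Unless the initial velocity has zero mean (∫T_t(x,0)dx = 0), the solution grows linearly in t (unbounded, though not exponentially); if it does have zero mean, the solution stays bounded and simply oscillates.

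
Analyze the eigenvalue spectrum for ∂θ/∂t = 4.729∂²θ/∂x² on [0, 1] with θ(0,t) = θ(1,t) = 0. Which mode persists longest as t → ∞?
Eigenvalues: λₙ = 4.729n²π².
First three modes:
  n=1: λ₁ = 4.729π² ≈ 46.673
  n=2: λ₂ = 18.916π² ≈ 186.693 (4× faster decay)
  n=3: λ₃ = 42.561π² ≈ 420.06 (9× faster decay)
As t → ∞, higher modes decay exponentially faster. The n=1 mode dominates: θ ~ c₁ sin(πx) e^{-λ₁t}.
Decay rate: λ₁ = 4.729π² ≈ 46.673.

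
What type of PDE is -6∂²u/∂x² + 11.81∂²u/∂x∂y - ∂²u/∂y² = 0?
With A = -6, B = 11.81, C = -1, the discriminant is 115.4761. This is a hyperbolic PDE.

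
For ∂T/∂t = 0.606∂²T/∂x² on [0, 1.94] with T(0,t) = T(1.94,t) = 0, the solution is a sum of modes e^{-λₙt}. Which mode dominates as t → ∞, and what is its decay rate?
Eigenvalues: λₙ = 0.606n²π²/1.94².
First three modes:
  n=1: λ₁ = 0.606π²/1.94² ≈ 1.589
  n=2: λ₂ = 2.424π²/1.94² ≈ 6.357 (4× faster decay)
  n=3: λ₃ = 5.454π²/1.94² ≈ 14.302 (9× faster decay)
As t → ∞, higher modes decay exponentially faster. The n=1 mode dominates: T ~ c₁ sin(πx/1.94) e^{-λ₁t}.
Decay rate: λ₁ = 0.606π²/1.94² ≈ 1.589.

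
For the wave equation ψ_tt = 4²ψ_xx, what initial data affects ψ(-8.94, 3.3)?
Domain of dependence: [-22.14, 4.26]. Signals travel at speed 4, so data within |x - -8.94| ≤ 4·3.3 = 13.2 can reach the point.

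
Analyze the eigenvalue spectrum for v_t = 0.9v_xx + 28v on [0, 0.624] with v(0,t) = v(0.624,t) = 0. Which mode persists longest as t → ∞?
Eigenvalues: λₙ = 0.9n²π²/0.624² - 28.
First three modes:
  n=1: λ₁ = 0.9π²/0.624² - 28 ≈ -5.187
  n=2: λ₂ = 3.6π²/0.624² - 28 ≈ 63.25
  n=3: λ₃ = 8.1π²/0.624² - 28 ≈ 177.313
Since 0.9π²/0.624² ≈ 22.813 < 28, λ₁ < 0.
The n=1 mode grows fastest (−λₙ is largest for n=1) → dominates.
Asymptotic: v ~ c₁ sin(πx/0.624) e^{5.187t} (exponential growth at rate −λ₁ ≈ 5.187).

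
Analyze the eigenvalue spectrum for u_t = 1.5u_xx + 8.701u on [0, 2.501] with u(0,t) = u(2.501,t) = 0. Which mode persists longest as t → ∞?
Eigenvalues: λₙ = 1.5n²π²/2.501² - 8.701.
First three modes:
  n=1: λ₁ = 1.5π²/2.501² - 8.701 ≈ -6.334
  n=2: λ₂ = 6π²/2.501² - 8.701 ≈ 0.766
  n=3: λ₃ = 13.5π²/2.501² - 8.701 ≈ 12.6
Since 1.5π²/2.501² ≈ 2.367 < 8.701, λ₁ < 0.
The n=1 mode grows fastest (−λₙ is largest for n=1) → dominates.
Asymptotic: u ~ c₁ sin(πx/2.501) e^{6.334t} (exponential growth at rate −λ₁ ≈ 6.334).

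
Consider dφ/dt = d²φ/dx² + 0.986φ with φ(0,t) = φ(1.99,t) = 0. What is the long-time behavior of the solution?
As t → ∞, φ → 0. Diffusion dominates reaction (r=0.986 < κπ²/L²≈2.49); solution decays.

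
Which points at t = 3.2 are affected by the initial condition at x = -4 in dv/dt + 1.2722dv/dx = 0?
At x = 0.07104. The characteristic carries data from (-4, 0) to (0.07104, 3.2).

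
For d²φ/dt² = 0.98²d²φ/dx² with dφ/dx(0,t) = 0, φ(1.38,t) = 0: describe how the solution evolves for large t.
φ oscillates (no decay). Energy is conserved; the solution oscillates indefinitely as standing waves.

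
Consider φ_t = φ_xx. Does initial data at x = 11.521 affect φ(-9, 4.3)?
Yes, for any finite x. The heat equation has infinite propagation speed, so all initial data affects all points at any t > 0.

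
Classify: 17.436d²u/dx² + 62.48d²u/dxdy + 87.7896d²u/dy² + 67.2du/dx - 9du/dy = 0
Elliptic (discriminant = -2219.0474624).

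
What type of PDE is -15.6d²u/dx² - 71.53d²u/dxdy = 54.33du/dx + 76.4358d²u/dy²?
Rewriting in standard form: -15.6d²u/dx² - 71.53d²u/dxdy - 76.4358d²u/dy² - 54.33du/dx = 0. With A = -15.6, B = -71.53, C = -76.4358, the discriminant is 346.94698. This is a hyperbolic PDE.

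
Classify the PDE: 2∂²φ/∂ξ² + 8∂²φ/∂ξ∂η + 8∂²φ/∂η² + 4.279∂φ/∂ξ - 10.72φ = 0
A = 2, B = 8, C = 8. Discriminant B² - 4AC = 0. Since 0 = 0, parabolic.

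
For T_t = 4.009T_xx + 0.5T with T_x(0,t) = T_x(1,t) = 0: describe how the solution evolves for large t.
T grows unboundedly. With Neumann BCs the constant mode has diffusion eigenvalue 0, so any r > 0 makes it grow like e^(0.5t); solution grows exponentially.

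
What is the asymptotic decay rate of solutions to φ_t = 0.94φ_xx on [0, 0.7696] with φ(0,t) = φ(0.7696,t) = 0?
Eigenvalues: λₙ = 0.94n²π²/0.7696².
First three modes:
  n=1: λ₁ = 0.94π²/0.7696² ≈ 15.664
  n=2: λ₂ = 3.76π²/0.7696² ≈ 62.655 (4× faster decay)
  n=3: λ₃ = 8.46π²/0.7696² ≈ 140.974 (9× faster decay)
As t → ∞, higher modes decay exponentially faster. The n=1 mode dominates: φ ~ c₁ sin(πx/0.7696) e^{-λ₁t}.
Decay rate: λ₁ = 0.94π²/0.7696² ≈ 15.664.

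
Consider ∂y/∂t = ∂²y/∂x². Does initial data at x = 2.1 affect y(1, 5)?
Yes, for any finite x. The heat equation has infinite propagation speed, so all initial data affects all points at any t > 0.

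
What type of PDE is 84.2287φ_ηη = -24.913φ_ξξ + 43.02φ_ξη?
Rewriting in standard form: 24.913φ_ξξ - 43.02φ_ξη + 84.2287φ_ηη = 0. With A = 24.913, B = -43.02, C = 84.2287, the discriminant is -6542.8380124. This is an elliptic PDE.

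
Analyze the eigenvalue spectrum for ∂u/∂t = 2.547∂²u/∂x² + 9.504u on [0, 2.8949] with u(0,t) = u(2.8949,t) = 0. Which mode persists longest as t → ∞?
Eigenvalues: λₙ = 2.547n²π²/2.8949² - 9.504.
First three modes:
  n=1: λ₁ = 2.547π²/2.8949² - 9.504 ≈ -6.504
  n=2: λ₂ = 10.188π²/2.8949² - 9.504 ≈ 2.494
  n=3: λ₃ = 22.923π²/2.8949² - 9.504 ≈ 17.492
Since 2.547π²/2.8949² ≈ 3 < 9.504, λ₁ < 0.
The n=1 mode grows fastest (−λₙ is largest for n=1) → dominates.
Asymptotic: u ~ c₁ sin(πx/2.8949) e^{6.504t} (exponential growth at rate −λ₁ ≈ 6.504).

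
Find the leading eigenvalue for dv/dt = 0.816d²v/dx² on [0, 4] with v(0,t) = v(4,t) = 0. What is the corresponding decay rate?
Eigenvalues: λₙ = 0.816n²π²/4².
First three modes:
  n=1: λ₁ = 0.816π²/4² ≈ 0.503
  n=2: λ₂ = 3.264π²/4² ≈ 2.013 (4× faster decay)
  n=3: λ₃ = 7.344π²/4² ≈ 4.53 (9× faster decay)
As t → ∞, higher modes decay exponentially faster. The n=1 mode dominates: v ~ c₁ sin(πx/4) e^{-λ₁t}.
Decay rate: λ₁ = 0.816π²/4² ≈ 0.503.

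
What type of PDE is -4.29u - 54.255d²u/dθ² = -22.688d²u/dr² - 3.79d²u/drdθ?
Rewriting in standard form: 22.688d²u/dr² + 3.79d²u/drdθ - 54.255d²u/dθ² - 4.29u = 0. With A = 22.688, B = 3.79, C = -54.255, the discriminant is 4938.11386. This is a hyperbolic PDE.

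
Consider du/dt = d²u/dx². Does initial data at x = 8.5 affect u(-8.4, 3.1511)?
Yes, for any finite x. The heat equation has infinite propagation speed, so all initial data affects all points at any t > 0.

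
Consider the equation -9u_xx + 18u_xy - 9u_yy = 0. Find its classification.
Parabolic. (A = -9, B = 18, C = -9 gives B² - 4AC = 0.)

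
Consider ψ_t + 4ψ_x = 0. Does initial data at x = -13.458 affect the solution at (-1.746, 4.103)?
No. Only data at x = -18.158 affects (-1.746, 4.103). Advection has one-way propagation along characteristics.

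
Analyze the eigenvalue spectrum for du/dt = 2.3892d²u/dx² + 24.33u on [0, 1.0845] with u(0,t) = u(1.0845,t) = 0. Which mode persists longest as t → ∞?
Eigenvalues: λₙ = 2.3892n²π²/1.0845² - 24.33.
First three modes:
  n=1: λ₁ = 2.3892π²/1.0845² - 24.33 ≈ -4.281
  n=2: λ₂ = 9.5568π²/1.0845² - 24.33 ≈ 55.866
  n=3: λ₃ = 21.5028π²/1.0845² - 24.33 ≈ 156.111
Since 2.3892π²/1.0845² ≈ 20.049 < 24.33, λ₁ < 0.
The n=1 mode grows fastest (−λₙ is largest for n=1) → dominates.
Asymptotic: u ~ c₁ sin(πx/1.0845) e^{4.281t} (exponential growth at rate −λ₁ ≈ 4.281).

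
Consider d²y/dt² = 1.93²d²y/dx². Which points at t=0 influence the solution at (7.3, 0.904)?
Domain of dependence: [5.55528, 9.04472]. Signals travel at speed 1.93, so data within |x - 7.3| ≤ 1.93·0.904 = 1.74472 can reach the point.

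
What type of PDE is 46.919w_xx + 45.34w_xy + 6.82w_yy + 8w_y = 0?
With A = 46.919, B = 45.34, C = 6.82, the discriminant is 775.76528. This is a hyperbolic PDE.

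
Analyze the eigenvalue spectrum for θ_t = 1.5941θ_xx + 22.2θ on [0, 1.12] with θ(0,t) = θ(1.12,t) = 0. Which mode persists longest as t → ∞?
Eigenvalues: λₙ = 1.5941n²π²/1.12² - 22.2.
First three modes:
  n=1: λ₁ = 1.5941π²/1.12² - 22.2 ≈ -9.658
  n=2: λ₂ = 6.3764π²/1.12² - 22.2 ≈ 27.969
  n=3: λ₃ = 14.3469π²/1.12² - 22.2 ≈ 90.681
Since 1.5941π²/1.12² ≈ 12.542 < 22.2, λ₁ < 0.
The n=1 mode grows fastest (−λₙ is largest for n=1) → dominates.
Asymptotic: θ ~ c₁ sin(πx/1.12) e^{9.658t} (exponential growth at rate −λ₁ ≈ 9.658).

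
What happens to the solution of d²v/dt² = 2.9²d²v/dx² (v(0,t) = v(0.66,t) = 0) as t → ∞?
v oscillates (no decay). Energy is conserved; the solution oscillates indefinitely as standing waves.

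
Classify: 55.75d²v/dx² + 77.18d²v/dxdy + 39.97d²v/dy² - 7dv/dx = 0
Elliptic (discriminant = -2956.5576).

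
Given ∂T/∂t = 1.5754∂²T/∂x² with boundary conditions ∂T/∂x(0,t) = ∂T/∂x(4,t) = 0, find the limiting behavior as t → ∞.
T → constant (steady state). Heat is conserved (no flux at boundaries); solution approaches the spatial average.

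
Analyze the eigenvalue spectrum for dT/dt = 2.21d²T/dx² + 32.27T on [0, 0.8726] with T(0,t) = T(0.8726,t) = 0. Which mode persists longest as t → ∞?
Eigenvalues: λₙ = 2.21n²π²/0.8726² - 32.27.
First three modes:
  n=1: λ₁ = 2.21π²/0.8726² - 32.27 ≈ -3.624
  n=2: λ₂ = 8.84π²/0.8726² - 32.27 ≈ 82.313
  n=3: λ₃ = 19.89π²/0.8726² - 32.27 ≈ 225.543
Since 2.21π²/0.8726² ≈ 28.646 < 32.27, λ₁ < 0.
The n=1 mode grows fastest (−λₙ is largest for n=1) → dominates.
Asymptotic: T ~ c₁ sin(πx/0.8726) e^{3.624t} (exponential growth at rate −λ₁ ≈ 3.624).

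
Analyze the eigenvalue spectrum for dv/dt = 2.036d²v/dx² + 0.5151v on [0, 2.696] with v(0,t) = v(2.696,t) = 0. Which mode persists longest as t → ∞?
Eigenvalues: λₙ = 2.036n²π²/2.696² - 0.5151.
First three modes:
  n=1: λ₁ = 2.036π²/2.696² - 0.5151 ≈ 2.25
  n=2: λ₂ = 8.144π²/2.696² - 0.5151 ≈ 10.543
  n=3: λ₃ = 18.324π²/2.696² - 0.5151 ≈ 24.367
Since 2.036π²/2.696² ≈ 2.765 > 0.5151, all λₙ > 0.
The n=1 mode decays slowest → dominates as t → ∞.
Asymptotic: v ~ c₁ sin(πx/2.696) e^{-λ₁t} with decay rate λ₁ ≈ 2.25.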